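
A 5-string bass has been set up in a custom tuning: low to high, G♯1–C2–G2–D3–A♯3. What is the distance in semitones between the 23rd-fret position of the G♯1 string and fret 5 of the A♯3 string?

8 semitones

G♯1 at fret 23 → G3 (MIDI 55); A♯3 at fret 5 → D♯4 (MIDI 63).
55 − 63 = -8, so the two pitches are 8 semitones apart, with D♯4 the higher.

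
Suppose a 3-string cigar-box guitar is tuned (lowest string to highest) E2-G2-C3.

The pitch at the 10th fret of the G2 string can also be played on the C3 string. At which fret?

G2 at fret 10 is G2 + 10 semitones = F3.
The open C3 string is 5 semitones above the open G2, so the same pitch on the C3 string lies at fret 10 − 5 = 5.

5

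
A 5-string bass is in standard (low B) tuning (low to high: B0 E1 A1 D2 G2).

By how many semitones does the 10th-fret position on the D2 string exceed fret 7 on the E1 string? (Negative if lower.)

D2 at fret 10 → C3 (MIDI 48); E1 at fret 7 → B1 (MIDI 35).
48 − 35 = 13, so the two pitches are 13 semitones apart.

13 semitones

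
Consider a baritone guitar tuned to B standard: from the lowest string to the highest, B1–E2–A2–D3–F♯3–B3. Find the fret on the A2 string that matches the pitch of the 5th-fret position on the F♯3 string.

F♯3 at fret 5 is F♯3 + 5 semitones = B3.
The open A2 string is 9 semitones below the open F♯3, so the same pitch on the A2 string lies at fret 5 + 9 = 14.

14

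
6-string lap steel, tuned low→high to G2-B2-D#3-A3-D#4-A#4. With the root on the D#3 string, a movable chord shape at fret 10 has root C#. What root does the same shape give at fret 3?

F#

Moving from fret 10 to fret 3 shifts the root by -7 semitones.
C# down 7 semitones is F#.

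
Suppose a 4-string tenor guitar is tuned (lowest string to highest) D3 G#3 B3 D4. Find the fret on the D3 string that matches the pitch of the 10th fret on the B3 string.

B3 at fret 10 is B3 + 10 semitones = A4.
The open D3 string is 9 semitones below the open B3, so the same pitch on the D3 string lies at fret 10 + 9 = 19.

19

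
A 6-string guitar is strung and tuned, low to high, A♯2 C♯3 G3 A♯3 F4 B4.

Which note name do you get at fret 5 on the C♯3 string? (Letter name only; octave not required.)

F♯

Each fret is one semitone, so C♯3 + 5 = F♯.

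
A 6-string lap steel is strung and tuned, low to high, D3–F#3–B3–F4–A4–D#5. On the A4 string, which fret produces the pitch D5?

5

D5 is 5 semitones above the open A4 (A–A#–B–C–C#–D), so it sits at fret 5.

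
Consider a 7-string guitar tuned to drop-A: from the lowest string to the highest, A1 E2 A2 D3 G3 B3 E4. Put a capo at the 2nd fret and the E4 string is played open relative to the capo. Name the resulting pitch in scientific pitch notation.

F#4

The capo raises the open E4 by 2 semitones to F#4; fretting 0 more gives E4 + 2 + 0 = E4 + 2 semitones = F#4.
(Also written Gb.)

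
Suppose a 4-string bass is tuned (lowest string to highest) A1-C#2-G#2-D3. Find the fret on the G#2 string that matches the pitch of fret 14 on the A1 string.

Fret 14 on A1 is MIDI 33 + 14 = 47 (B2). On the G#2 string (open MIDI 44), that pitch is 47 − 44 = fret 3.

3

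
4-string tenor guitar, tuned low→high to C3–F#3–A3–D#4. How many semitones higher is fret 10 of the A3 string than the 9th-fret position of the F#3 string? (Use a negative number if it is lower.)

A3 at fret 10 → G4 (MIDI 67); F#3 at fret 9 → D#4 (MIDI 63).
67 − 63 = 4, so the two pitches are 4 semitones apart.

4 semitones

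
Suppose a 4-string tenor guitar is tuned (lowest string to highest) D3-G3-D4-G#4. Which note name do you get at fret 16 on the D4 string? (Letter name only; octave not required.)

F#

D4 is MIDI 62. Adding 16 gives 78; 78 mod 12 = 6, i.e. F#.
(Equivalently spelled Gb.)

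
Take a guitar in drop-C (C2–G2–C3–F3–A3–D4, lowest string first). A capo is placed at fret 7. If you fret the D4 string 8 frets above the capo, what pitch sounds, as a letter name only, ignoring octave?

F

The capo raises the open D4 by 7 semitones to A4; fretting 8 more gives D4 + 7 + 8 = D4 + 15 semitones, landing on F.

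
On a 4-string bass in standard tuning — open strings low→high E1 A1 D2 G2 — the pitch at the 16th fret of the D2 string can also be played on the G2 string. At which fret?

11

Fret 16 on D2 is MIDI 38 + 16 = 54 (F#3). On the G2 string (open MIDI 43), that pitch is 54 − 43 = fret 11.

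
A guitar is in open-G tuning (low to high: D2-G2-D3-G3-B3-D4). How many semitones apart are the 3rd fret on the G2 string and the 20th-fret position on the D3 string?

24 semitones

G2 at fret 3 → A#2 (MIDI 46); D3 at fret 20 → A#4 (MIDI 70).
46 − 70 = -24, so the two pitches are 24 semitones apart, with A#4 the higher.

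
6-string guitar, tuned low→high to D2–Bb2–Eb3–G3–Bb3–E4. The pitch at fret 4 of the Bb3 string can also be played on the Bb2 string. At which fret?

16

Bb3 at fret 4 is Bb3 + 4 semitones = D4.
The open Bb2 string is 12 semitones below the open Bb3, so the same pitch on the Bb2 string lies at fret 4 + 12 = 16.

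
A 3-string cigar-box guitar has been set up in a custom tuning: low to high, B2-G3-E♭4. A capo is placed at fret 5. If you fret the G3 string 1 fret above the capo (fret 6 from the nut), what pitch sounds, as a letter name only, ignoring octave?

D♭

The capo raises the open G3 by 5 semitones to C4; fretting 1 more gives G3 + 5 + 1 = G3 + 6 semitones, landing on D♭.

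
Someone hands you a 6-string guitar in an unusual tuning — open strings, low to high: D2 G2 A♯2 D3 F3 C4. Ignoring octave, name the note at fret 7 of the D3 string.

The open D3 string plus 7 semitones: D–D#–E–F–F#–G–G#–A.

A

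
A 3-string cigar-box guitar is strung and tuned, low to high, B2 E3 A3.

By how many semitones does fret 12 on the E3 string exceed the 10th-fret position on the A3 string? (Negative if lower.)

E3 at fret 12 → E4 (MIDI 64); A3 at fret 10 → G4 (MIDI 67).
64 − 67 = -3, so the two pitches are 3 semitones apart.

-3 semitones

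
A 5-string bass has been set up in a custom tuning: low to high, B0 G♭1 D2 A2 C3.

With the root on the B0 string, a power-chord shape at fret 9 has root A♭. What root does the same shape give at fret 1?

C

Moving from fret 9 to fret 1 shifts the root by -8 semitones.
A♭ down 8 semitones is C.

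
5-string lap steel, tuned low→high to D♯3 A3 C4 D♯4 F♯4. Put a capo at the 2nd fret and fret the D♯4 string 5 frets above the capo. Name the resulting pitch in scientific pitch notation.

A♯4

The capo raises the open D♯4 by 2 semitones to F4; fretting 5 more gives D♯4 + 2 + 5 = D♯4 + 7 semitones = A♯4.
(Also written B♭.)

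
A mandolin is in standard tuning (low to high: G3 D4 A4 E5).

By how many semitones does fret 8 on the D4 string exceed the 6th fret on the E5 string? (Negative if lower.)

-12 semitones

D4 at fret 8 → A#4 (MIDI 70); E5 at fret 6 → A#5 (MIDI 82).
70 − 82 = -12, so the two pitches are 12 semitones apart.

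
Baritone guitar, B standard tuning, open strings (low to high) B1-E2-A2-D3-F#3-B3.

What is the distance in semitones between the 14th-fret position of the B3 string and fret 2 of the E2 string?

31 semitones

B3 at fret 14 → C#5 (MIDI 73); E2 at fret 2 → F#2 (MIDI 42).
73 − 42 = 31, so the two pitches are 31 semitones apart, with C#5 the higher.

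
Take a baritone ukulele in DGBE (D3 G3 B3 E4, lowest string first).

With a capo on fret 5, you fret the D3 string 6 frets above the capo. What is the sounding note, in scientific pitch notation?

The capo raises the open D3 by 5 semitones to G3; fretting 6 more gives D3 + 5 + 6 = D3 + 11 semitones = C#4.

C#4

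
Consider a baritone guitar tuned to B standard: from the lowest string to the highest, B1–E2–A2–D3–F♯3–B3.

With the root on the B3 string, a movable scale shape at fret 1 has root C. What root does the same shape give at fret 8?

G

Moving from fret 1 to fret 8 shifts the root by 7 semitones.
C up 7 semitones is G.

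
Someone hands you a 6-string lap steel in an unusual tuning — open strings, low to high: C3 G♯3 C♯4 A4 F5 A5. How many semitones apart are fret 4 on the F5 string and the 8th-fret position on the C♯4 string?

F5 at fret 4 → A5 (MIDI 81); C♯4 at fret 8 → A4 (MIDI 69).
81 − 69 = 12, so the two pitches are 12 semitones apart, with A5 the higher.

12 semitones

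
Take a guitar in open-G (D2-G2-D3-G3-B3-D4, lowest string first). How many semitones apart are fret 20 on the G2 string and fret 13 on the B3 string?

9 semitones

G2 at fret 20 → D♯4 (MIDI 63); B3 at fret 13 → C5 (MIDI 72).
63 − 72 = -9, so the two pitches are 9 semitones apart, with C5 the higher.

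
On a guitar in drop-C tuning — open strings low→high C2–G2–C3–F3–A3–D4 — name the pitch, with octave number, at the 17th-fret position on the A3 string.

A3 is MIDI 57. Adding 17 gives 74, which is D5.

D5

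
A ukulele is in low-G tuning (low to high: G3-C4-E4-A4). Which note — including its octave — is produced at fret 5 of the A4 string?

D5

The open A4 string plus 5 semitones: A–A#–B–C–C#–D.
The walk passes from B into C once, so the octave number goes from 4 to 5.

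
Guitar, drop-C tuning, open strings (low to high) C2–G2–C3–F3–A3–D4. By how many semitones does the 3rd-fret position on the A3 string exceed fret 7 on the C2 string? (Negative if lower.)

A3 at fret 3 → C4 (MIDI 60); C2 at fret 7 → G2 (MIDI 43).
60 − 43 = 17, so the two pitches are 17 semitones apart.

17 semitones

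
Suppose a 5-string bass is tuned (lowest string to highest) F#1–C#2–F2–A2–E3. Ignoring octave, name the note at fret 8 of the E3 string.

C

The open E3 string plus 8 semitones: E–F–F#–G–G#–A–A#–B–C.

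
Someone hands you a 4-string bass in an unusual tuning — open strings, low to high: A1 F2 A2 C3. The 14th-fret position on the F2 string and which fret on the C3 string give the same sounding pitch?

Fret 14 on F2 is MIDI 41 + 14 = 55 (G3). On the C3 string (open MIDI 48), that pitch is 55 − 48 = fret 7.

7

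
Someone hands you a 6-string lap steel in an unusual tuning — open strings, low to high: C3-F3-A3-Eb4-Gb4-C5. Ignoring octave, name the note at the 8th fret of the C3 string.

Each fret is one semitone, so C3 + 8 = Ab.
(Equivalently spelled G#.)

Ab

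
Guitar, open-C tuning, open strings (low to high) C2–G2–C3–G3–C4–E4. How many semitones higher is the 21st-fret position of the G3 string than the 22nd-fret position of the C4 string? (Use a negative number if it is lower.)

G3 at fret 21 → E5 (MIDI 76); C4 at fret 22 → A♯5 (MIDI 82).
76 − 82 = -6, so the two pitches are 6 semitones apart.

-6 semitones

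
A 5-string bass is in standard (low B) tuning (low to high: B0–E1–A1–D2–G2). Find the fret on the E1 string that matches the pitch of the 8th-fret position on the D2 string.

Fret 8 on D2 is MIDI 38 + 8 = 46 (A♯2). On the E1 string (open MIDI 28), that pitch is 46 − 28 = fret 18.

18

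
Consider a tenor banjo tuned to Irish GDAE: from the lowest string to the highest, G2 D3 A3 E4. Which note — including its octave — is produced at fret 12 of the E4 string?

E5

Each fret is one semitone, so E4 + 12 = E5.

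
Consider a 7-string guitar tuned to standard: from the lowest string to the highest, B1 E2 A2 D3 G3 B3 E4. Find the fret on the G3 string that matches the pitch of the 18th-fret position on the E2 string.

3

E2 at fret 18 is E2 + 18 semitones = A♯3.
The open G3 string is 15 semitones above the open E2, so the same pitch on the G3 string lies at fret 18 − 15 = 3.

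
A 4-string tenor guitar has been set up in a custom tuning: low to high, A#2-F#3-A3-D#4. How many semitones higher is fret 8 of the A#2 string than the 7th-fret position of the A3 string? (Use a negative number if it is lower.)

-10 semitones

A#2 at fret 8 → F#3 (MIDI 54); A3 at fret 7 → E4 (MIDI 64).
54 − 64 = -10, so the two pitches are 10 semitones apart.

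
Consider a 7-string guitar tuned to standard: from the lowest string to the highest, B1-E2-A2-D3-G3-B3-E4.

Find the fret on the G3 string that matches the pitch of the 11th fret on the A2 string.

A2 at fret 11 is A2 + 11 semitones = G#3.
The open G3 string is 10 semitones above the open A2, so the same pitch on the G3 string lies at fret 11 − 10 = 1.

1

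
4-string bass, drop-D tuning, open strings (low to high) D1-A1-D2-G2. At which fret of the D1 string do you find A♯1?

8

A♯1 is 8 semitones above the open D1 (D–D#–E–F–F#–G–G#–A–A#), so it sits at fret 8.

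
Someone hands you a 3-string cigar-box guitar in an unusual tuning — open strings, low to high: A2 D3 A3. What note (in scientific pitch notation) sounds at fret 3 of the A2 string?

C3

Each fret is one semitone, so A2 + 3 = C3.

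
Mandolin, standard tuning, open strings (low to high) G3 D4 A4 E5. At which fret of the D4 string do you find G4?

5

G4 is 5 semitones above the open D4 (D–D#–E–F–F#–G), so it sits at fret 5.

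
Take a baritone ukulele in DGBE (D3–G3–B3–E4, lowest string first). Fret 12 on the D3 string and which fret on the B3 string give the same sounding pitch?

Fret 12 on D3 is MIDI 50 + 12 = 62 (D4). On the B3 string (open MIDI 59), that pitch is 62 − 59 = fret 3.

3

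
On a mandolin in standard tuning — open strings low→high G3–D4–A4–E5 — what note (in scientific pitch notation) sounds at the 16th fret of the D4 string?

Each fret is one semitone, so D4 + 16 = F♯5.
(Equivalently spelled G♭5.)

F♯5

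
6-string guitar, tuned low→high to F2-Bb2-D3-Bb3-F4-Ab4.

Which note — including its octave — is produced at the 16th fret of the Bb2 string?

D4

Bb2 is MIDI 46. Adding 16 gives 62, which is D4.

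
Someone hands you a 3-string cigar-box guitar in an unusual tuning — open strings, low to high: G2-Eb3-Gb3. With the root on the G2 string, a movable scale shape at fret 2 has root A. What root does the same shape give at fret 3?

Bb

Moving from fret 2 to fret 3 shifts the root by 1 semitone.
A up 1 semitone is Bb.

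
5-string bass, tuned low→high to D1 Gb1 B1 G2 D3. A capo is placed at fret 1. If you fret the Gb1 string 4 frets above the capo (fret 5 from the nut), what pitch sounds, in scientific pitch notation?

B1

The capo raises the open Gb1 by 1 semitone to G1; fretting 4 more gives Gb1 + 1 + 4 = Gb1 + 5 semitones = B1.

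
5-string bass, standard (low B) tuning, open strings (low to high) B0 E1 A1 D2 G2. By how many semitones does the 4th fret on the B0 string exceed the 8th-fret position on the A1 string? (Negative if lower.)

B0 at fret 4 → D♯1 (MIDI 27); A1 at fret 8 → F2 (MIDI 41).
27 − 41 = -14, so the two pitches are 14 semitones apart.

-14 semitones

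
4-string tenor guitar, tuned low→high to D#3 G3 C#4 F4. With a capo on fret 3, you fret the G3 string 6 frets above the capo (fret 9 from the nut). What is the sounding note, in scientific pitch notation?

The capo raises the open G3 by 3 semitones to A#3; fretting 6 more gives G3 + 3 + 6 = G3 + 9 semitones = E4.

E4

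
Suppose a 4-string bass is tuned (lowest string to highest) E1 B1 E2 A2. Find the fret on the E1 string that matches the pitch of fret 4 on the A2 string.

21

A2 at fret 4 is A2 + 4 semitones = C#3.
The open E1 string is 17 semitones below the open A2, so the same pitch on the E1 string lies at fret 4 + 17 = 21.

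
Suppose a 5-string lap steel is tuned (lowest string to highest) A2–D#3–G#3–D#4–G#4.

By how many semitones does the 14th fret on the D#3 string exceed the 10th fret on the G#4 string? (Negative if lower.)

-13 semitones

D#3 at fret 14 → F4 (MIDI 65); G#4 at fret 10 → F#5 (MIDI 78).
65 − 78 = -13, so the two pitches are 13 semitones apart.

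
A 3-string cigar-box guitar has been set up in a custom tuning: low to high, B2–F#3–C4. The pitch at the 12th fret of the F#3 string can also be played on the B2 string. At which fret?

Fret 12 on F#3 is MIDI 54 + 12 = 66 (F#4). On the B2 string (open MIDI 47), that pitch is 66 − 47 = fret 19.

19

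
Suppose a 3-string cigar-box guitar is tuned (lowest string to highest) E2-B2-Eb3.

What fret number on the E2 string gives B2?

B2 is 7 semitones above the open E2 (E–F–Gb–G–Ab–A–Bb–B), so it sits at fret 7.

7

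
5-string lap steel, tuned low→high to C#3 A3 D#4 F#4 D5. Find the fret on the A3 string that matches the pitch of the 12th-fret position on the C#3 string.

C#3 at fret 12 is C#3 + 12 semitones = C#4.
The open A3 string is 8 semitones above the open C#3, so the same pitch on the A3 string lies at fret 12 − 8 = 4.

4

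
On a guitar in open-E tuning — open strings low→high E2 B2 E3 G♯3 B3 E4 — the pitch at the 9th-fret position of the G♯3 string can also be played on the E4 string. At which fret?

1

Fret 9 on G♯3 is MIDI 56 + 9 = 65 (F4). On the E4 string (open MIDI 64), that pitch is 65 − 64 = fret 1.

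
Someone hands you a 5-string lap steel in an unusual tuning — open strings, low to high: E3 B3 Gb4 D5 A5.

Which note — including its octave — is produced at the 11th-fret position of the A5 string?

Ab6

Each fret is one semitone, so A5 + 11 = Ab6.
(Equivalently spelled G#6.)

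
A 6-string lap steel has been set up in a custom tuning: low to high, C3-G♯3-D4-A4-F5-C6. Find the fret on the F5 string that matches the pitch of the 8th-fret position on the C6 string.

Fret 8 on C6 is MIDI 84 + 8 = 92 (G♯6). On the F5 string (open MIDI 77), that pitch is 92 − 77 = fret 15.

15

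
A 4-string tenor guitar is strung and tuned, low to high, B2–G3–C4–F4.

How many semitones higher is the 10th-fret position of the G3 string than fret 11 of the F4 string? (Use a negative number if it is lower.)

-11 semitones

G3 at fret 10 → F4 (MIDI 65); F4 at fret 11 → E5 (MIDI 76).
65 − 76 = -11, so the two pitches are 11 semitones apart.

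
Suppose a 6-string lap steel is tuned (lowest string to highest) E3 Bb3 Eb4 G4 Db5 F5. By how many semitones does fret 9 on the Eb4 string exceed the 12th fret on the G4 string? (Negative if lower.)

Eb4 at fret 9 → C5 (MIDI 72); G4 at fret 12 → G5 (MIDI 79).
72 − 79 = -7, so the two pitches are 7 semitones apart.

-7 semitones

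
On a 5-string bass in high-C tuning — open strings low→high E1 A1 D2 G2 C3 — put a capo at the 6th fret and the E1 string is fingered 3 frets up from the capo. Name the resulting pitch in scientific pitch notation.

The capo raises the open E1 by 6 semitones to A♯1; fretting 3 more gives E1 + 6 + 3 = E1 + 9 semitones = C♯2.
(Also written D♭.)

C♯2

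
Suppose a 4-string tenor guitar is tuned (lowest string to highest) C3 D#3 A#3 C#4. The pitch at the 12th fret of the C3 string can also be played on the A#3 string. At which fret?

C3 at fret 12 is C3 + 12 semitones = C4.
The open A#3 string is 10 semitones above the open C3, so the same pitch on the A#3 string lies at fret 12 − 10 = 2.

2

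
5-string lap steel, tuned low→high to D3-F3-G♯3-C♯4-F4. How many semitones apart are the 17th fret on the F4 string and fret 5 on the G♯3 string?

21 semitones

F4 at fret 17 → A♯5 (MIDI 82); G♯3 at fret 5 → C♯4 (MIDI 61).
82 − 61 = 21, so the two pitches are 21 semitones apart, with A♯5 the higher.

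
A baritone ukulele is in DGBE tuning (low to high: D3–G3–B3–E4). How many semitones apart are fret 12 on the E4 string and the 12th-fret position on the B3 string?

5 semitones

E4 at fret 12 → E5 (MIDI 76); B3 at fret 12 → B4 (MIDI 71).
76 − 71 = 5, so the two pitches are 5 semitones apart, with E5 the higher.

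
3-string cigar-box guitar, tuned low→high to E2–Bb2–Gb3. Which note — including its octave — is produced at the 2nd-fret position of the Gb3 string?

The open Gb3 string plus 2 semitones: Gb–G–Ab.
No B→C boundary is crossed, so the octave stays at 3.
(Equivalently spelled G#3.)

Ab3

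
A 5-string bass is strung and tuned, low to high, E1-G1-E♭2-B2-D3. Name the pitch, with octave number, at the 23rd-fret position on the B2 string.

B♭4

Each fret is one semitone, so B2 + 23 = B♭4.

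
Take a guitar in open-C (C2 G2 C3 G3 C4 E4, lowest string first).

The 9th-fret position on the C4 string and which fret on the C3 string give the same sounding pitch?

C4 at fret 9 is C4 + 9 semitones = A4.
The open C3 string is 12 semitones below the open C4, so the same pitch on the C3 string lies at fret 9 + 12 = 21.

21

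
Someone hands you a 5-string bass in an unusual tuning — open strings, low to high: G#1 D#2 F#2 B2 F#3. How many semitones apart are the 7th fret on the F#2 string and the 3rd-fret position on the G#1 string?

F#2 at fret 7 → C#3 (MIDI 49); G#1 at fret 3 → B1 (MIDI 35).
49 − 35 = 14, so the two pitches are 14 semitones apart, with C#3 the higher.

14 semitones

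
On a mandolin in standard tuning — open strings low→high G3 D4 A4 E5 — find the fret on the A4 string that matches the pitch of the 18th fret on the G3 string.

G3 at fret 18 is G3 + 18 semitones = C♯5.
The open A4 string is 14 semitones above the open G3, so the same pitch on the A4 string lies at fret 18 − 14 = 4.

4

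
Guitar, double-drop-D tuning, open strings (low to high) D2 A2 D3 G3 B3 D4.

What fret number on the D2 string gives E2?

E2 is 2 semitones above the open D2 (D–D#–E), so it sits at fret 2.

2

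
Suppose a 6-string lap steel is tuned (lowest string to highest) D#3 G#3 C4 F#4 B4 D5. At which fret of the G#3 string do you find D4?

6

D4 is 6 semitones above the open G#3 (G#–A–A#–B–C–C#–D), so it sits at fret 6.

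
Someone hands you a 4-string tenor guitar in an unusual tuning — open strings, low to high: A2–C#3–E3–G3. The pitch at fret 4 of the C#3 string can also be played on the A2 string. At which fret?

C#3 at fret 4 is C#3 + 4 semitones = F3.
The open A2 string is 4 semitones below the open C#3, so the same pitch on the A2 string lies at fret 4 + 4 = 8.

8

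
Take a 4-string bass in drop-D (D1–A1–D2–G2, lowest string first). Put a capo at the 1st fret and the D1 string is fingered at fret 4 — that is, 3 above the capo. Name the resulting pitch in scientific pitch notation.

The capo raises the open D1 by 1 semitone to D#1; fretting 3 more gives D1 + 1 + 3 = D1 + 4 semitones = F#1.
(Also written Gb.)

F#1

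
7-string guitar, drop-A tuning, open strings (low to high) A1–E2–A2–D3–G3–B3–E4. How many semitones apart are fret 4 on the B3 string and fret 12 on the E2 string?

11 semitones

B3 at fret 4 → D#4 (MIDI 63); E2 at fret 12 → E3 (MIDI 52).
63 − 52 = 11, so the two pitches are 11 semitones apart, with D#4 the higher.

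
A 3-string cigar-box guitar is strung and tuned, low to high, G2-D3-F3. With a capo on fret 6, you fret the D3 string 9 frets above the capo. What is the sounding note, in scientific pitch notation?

The capo raises the open D3 by 6 semitones to G♯3; fretting 9 more gives D3 + 6 + 9 = D3 + 15 semitones = F4.

F4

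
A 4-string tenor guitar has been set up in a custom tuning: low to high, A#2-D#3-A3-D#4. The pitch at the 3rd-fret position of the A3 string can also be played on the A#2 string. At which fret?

Fret 3 on A3 is MIDI 57 + 3 = 60 (C4). On the A#2 string (open MIDI 46), that pitch is 60 − 46 = fret 14.

14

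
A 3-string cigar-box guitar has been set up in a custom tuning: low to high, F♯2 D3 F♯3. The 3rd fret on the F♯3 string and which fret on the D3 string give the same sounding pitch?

F♯3 at fret 3 is F♯3 + 3 semitones = A3.
The open D3 string is 4 semitones below the open F♯3, so the same pitch on the D3 string lies at fret 3 + 4 = 7.

7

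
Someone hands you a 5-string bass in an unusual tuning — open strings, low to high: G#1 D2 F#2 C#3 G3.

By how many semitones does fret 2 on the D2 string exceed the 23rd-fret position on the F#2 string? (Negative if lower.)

-25 semitones

D2 at fret 2 → E2 (MIDI 40); F#2 at fret 23 → F4 (MIDI 65).
40 − 65 = -25, so the two pitches are 25 semitones apart.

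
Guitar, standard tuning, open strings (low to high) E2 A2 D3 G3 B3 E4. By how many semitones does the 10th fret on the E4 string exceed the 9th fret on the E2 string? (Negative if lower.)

25 semitones

E4 at fret 10 → D5 (MIDI 74); E2 at fret 9 → C#3 (MIDI 49).
74 − 49 = 25, so the two pitches are 25 semitones apart.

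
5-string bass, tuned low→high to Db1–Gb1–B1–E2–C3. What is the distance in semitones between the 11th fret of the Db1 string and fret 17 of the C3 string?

29 semitones

Db1 at fret 11 → C2 (MIDI 36); C3 at fret 17 → F4 (MIDI 65).
36 − 65 = -29, so the two pitches are 29 semitones apart, with F4 the higher.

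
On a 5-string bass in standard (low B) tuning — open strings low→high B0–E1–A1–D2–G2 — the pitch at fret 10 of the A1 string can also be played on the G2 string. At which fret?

A1 at fret 10 is A1 + 10 semitones = G2.
The open G2 string is 10 semitones above the open A1, so the same pitch on the G2 string lies at fret 10 − 10 = 0.

0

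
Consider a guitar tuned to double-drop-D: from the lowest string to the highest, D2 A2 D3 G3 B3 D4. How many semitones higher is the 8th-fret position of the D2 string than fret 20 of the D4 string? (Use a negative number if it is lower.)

D2 at fret 8 → A♯2 (MIDI 46); D4 at fret 20 → A♯5 (MIDI 82).
46 − 82 = -36, so the two pitches are 36 semitones apart.

-36 semitones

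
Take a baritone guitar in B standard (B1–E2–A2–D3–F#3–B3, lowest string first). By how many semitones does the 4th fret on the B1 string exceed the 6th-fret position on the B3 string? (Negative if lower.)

B1 at fret 4 → D#2 (MIDI 39); B3 at fret 6 → F4 (MIDI 65).
39 − 65 = -26, so the two pitches are 26 semitones apart.

-26 semitones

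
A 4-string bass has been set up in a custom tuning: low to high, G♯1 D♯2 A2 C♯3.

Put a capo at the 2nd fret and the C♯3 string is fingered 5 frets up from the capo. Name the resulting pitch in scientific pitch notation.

G♯3

The capo raises the open C♯3 by 2 semitones to D♯3; fretting 5 more gives C♯3 + 2 + 5 = C♯3 + 7 semitones = G♯3.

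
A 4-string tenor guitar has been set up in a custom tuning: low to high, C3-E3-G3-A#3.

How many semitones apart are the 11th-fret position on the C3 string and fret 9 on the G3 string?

C3 at fret 11 → B3 (MIDI 59); G3 at fret 9 → E4 (MIDI 64).
59 − 64 = -5, so the two pitches are 5 semitones apart, with E4 the higher.

5 semitones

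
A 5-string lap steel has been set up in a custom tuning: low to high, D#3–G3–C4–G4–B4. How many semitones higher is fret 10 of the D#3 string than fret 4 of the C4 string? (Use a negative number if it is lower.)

D#3 at fret 10 → C#4 (MIDI 61); C4 at fret 4 → E4 (MIDI 64).
61 − 64 = -3, so the two pitches are 3 semitones apart.

-3 semitones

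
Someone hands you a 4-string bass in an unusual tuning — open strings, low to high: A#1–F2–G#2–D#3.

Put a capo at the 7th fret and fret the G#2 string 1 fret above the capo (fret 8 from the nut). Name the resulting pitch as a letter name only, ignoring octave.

E

The capo raises the open G#2 by 7 semitones to D#3; fretting 1 more gives G#2 + 7 + 1 = G#2 + 8 semitones, landing on E.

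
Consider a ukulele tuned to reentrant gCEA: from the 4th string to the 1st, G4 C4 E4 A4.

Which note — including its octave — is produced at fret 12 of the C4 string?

The open C4 string plus 12 semitones: C–C#–D–D#–…–A#–B–C.
The walk passes from B into C once, so the octave number goes from 4 to 5.

C5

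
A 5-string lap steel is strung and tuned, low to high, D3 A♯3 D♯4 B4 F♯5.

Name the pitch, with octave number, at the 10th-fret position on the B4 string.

Each fret is one semitone, so B4 + 10 = A5.

A5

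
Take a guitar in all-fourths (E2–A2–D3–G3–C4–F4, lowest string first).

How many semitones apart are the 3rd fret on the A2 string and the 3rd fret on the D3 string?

5 semitones

A2 at fret 3 → C3 (MIDI 48); D3 at fret 3 → F3 (MIDI 53).
48 − 53 = -5, so the two pitches are 5 semitones apart, with F3 the higher.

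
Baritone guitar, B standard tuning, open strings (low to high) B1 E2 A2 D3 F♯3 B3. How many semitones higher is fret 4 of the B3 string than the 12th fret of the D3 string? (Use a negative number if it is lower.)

B3 at fret 4 → D♯4 (MIDI 63); D3 at fret 12 → D4 (MIDI 62).
63 − 62 = 1, so the two pitches are 1 semitone apart.

1 semitone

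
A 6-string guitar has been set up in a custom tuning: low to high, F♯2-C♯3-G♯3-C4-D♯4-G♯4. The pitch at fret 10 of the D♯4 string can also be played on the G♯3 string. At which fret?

17

Fret 10 on D♯4 is MIDI 63 + 10 = 73 (C♯5). On the G♯3 string (open MIDI 56), that pitch is 73 − 56 = fret 17.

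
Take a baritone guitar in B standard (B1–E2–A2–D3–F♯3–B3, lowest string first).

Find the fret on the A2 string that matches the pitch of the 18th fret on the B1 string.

B1 at fret 18 is B1 + 18 semitones = F3.
The open A2 string is 10 semitones above the open B1, so the same pitch on the A2 string lies at fret 18 − 10 = 8.

8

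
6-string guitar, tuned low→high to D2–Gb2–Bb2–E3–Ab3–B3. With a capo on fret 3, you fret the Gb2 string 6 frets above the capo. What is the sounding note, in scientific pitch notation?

Eb3

The capo raises the open Gb2 by 3 semitones to A2; fretting 6 more gives Gb2 + 3 + 6 = Gb2 + 9 semitones = Eb3.
(Also written D#.)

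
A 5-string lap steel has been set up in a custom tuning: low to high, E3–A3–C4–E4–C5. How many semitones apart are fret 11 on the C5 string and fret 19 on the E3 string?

12 semitones

C5 at fret 11 → B5 (MIDI 83); E3 at fret 19 → B4 (MIDI 71).
83 − 71 = 12, so the two pitches are 12 semitones apart, with B5 the higher.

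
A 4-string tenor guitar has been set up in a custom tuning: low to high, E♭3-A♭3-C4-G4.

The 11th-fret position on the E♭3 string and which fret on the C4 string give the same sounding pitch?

E♭3 at fret 11 is E♭3 + 11 semitones = D4.
The open C4 string is 9 semitones above the open E♭3, so the same pitch on the C4 string lies at fret 11 − 9 = 2.

2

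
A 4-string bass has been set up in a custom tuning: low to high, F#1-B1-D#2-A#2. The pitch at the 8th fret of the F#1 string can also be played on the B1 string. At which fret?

3

Fret 8 on F#1 is MIDI 30 + 8 = 38 (D2). On the B1 string (open MIDI 35), that pitch is 38 − 35 = fret 3.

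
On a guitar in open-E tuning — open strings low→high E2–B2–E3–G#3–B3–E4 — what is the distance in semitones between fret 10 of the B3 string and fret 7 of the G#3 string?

B3 at fret 10 → A4 (MIDI 69); G#3 at fret 7 → D#4 (MIDI 63).
69 − 63 = 6, so the two pitches are 6 semitones apart, with A4 the higher.

6 semitones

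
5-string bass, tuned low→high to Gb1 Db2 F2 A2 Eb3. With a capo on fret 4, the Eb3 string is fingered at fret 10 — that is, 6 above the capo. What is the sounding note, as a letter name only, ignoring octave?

The capo raises the open Eb3 by 4 semitones to G3; fretting 6 more gives Eb3 + 4 + 6 = Eb3 + 10 semitones, landing on Db.
(Also written C#.)

Db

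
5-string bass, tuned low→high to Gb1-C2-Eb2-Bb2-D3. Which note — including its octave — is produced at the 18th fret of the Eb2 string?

A3

Each fret is one semitone, so Eb2 + 18 = A3.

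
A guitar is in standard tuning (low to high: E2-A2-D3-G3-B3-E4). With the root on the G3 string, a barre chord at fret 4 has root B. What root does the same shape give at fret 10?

Moving from fret 4 to fret 10 shifts the root by 6 semitones.
B up 6 semitones is F.

F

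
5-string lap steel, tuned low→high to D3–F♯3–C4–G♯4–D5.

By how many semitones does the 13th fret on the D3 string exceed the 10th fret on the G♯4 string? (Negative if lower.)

-15 semitones

D3 at fret 13 → D♯4 (MIDI 63); G♯4 at fret 10 → F♯5 (MIDI 78).
63 − 78 = -15, so the two pitches are 15 semitones apart.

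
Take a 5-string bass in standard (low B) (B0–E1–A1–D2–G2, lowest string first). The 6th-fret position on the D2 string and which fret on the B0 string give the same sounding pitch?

21

Fret 6 on D2 is MIDI 38 + 6 = 44 (G#2). On the B0 string (open MIDI 23), that pitch is 44 − 23 = fret 21.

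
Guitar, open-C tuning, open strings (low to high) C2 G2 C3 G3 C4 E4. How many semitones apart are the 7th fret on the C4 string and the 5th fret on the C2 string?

26 semitones

C4 at fret 7 → G4 (MIDI 67); C2 at fret 5 → F2 (MIDI 41).
67 − 41 = 26, so the two pitches are 26 semitones apart, with G4 the higher.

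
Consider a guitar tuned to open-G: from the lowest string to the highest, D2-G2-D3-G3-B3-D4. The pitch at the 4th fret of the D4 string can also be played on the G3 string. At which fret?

11

D4 at fret 4 is D4 + 4 semitones = F♯4.
The open G3 string is 7 semitones below the open D4, so the same pitch on the G3 string lies at fret 4 + 7 = 11.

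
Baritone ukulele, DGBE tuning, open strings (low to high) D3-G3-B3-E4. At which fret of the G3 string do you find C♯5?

18

C♯5 is 18 semitones above the open G3 (G–G#–A–A#–…–B–C–C#), so it sits at fret 18.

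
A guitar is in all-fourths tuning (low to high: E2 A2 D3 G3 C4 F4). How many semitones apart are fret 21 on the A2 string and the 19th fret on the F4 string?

A2 at fret 21 → F♯4 (MIDI 66); F4 at fret 19 → C6 (MIDI 84).
66 − 84 = -18, so the two pitches are 18 semitones apart, with C6 the higher.

18 semitones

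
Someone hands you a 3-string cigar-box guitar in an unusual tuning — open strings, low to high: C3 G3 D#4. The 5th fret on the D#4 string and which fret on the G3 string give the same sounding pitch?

D#4 at fret 5 is D#4 + 5 semitones = G#4.
The open G3 string is 8 semitones below the open D#4, so the same pitch on the G3 string lies at fret 5 + 8 = 13.

13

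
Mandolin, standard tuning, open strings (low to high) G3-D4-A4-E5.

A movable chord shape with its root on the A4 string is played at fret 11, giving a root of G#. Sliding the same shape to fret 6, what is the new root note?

D#

Moving from fret 11 to fret 6 shifts the root by -5 semitones.
G# down 5 semitones is D#.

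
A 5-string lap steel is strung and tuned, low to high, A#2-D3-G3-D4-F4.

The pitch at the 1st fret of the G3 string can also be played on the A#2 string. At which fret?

G3 at fret 1 is G3 + 1 semitone = G#3.
The open A#2 string is 9 semitones below the open G3, so the same pitch on the A#2 string lies at fret 1 + 9 = 10.

10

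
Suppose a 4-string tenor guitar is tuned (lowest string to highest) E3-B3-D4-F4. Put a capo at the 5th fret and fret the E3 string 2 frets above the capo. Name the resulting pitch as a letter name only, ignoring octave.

B

The capo raises the open E3 by 5 semitones to A3; fretting 2 more gives E3 + 5 + 2 = E3 + 7 semitones, landing on B.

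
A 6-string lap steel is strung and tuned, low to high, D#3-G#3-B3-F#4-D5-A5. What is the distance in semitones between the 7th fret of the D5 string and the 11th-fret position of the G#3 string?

14 semitones

D5 at fret 7 → A5 (MIDI 81); G#3 at fret 11 → G4 (MIDI 67).
81 − 67 = 14, so the two pitches are 14 semitones apart, with A5 the higher.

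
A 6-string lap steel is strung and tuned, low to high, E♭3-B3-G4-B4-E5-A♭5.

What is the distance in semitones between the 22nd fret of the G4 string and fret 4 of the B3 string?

26 semitones

G4 at fret 22 → F6 (MIDI 89); B3 at fret 4 → E♭4 (MIDI 63).
89 − 63 = 26, so the two pitches are 26 semitones apart, with F6 the higher.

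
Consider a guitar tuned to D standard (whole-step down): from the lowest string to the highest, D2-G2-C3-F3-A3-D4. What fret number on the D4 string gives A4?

A4 is 7 semitones above the open D4 (D–D#–E–F–F#–G–G#–A), so it sits at fret 7.

7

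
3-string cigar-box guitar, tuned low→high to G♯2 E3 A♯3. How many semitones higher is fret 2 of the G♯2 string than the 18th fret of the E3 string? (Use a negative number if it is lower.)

-24 semitones

G♯2 at fret 2 → A♯2 (MIDI 46); E3 at fret 18 → A♯4 (MIDI 70).
46 − 70 = -24, so the two pitches are 24 semitones apart.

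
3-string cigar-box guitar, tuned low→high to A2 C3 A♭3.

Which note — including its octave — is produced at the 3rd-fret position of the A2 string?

A2 is MIDI 45. Adding 3 gives 48, which is C3.

C3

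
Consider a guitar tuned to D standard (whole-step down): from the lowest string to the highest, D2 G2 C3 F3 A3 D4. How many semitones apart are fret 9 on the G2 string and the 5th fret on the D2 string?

9 semitones

G2 at fret 9 → E3 (MIDI 52); D2 at fret 5 → G2 (MIDI 43).
52 − 43 = 9, so the two pitches are 9 semitones apart, with E3 the higher.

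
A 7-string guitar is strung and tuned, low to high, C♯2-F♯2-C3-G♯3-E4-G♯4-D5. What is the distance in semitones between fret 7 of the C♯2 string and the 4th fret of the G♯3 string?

C♯2 at fret 7 → G♯2 (MIDI 44); G♯3 at fret 4 → C4 (MIDI 60).
44 − 60 = -16, so the two pitches are 16 semitones apart, with C4 the higher.

16 semitones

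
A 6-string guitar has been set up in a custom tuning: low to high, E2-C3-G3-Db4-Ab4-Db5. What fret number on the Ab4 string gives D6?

D6 is 18 semitones above the open Ab4 (Ab–A–Bb–B–…–C–Db–D), so it sits at fret 18.

18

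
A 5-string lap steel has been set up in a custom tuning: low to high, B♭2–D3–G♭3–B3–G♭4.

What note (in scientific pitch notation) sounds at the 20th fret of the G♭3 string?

D5

Each fret is one semitone, so G♭3 + 20 = D5.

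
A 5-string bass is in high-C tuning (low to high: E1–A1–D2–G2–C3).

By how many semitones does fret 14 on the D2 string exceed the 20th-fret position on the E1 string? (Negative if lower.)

D2 at fret 14 → E3 (MIDI 52); E1 at fret 20 → C3 (MIDI 48).
52 − 48 = 4, so the two pitches are 4 semitones apart.

4 semitones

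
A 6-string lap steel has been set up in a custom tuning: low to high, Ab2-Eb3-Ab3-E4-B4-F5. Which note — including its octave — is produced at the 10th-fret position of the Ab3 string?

Each fret is one semitone, so Ab3 + 10 = Gb4.

Gb4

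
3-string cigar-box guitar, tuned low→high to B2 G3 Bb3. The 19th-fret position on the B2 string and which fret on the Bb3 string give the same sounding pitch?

B2 at fret 19 is B2 + 19 semitones = Gb4.
The open Bb3 string is 11 semitones above the open B2, so the same pitch on the Bb3 string lies at fret 19 − 11 = 8.

8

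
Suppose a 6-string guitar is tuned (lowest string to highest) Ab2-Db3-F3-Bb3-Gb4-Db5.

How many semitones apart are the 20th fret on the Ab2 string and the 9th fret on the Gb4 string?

11 semitones

Ab2 at fret 20 → E4 (MIDI 64); Gb4 at fret 9 → Eb5 (MIDI 75).
64 − 75 = -11, so the two pitches are 11 semitones apart, with Eb5 the higher.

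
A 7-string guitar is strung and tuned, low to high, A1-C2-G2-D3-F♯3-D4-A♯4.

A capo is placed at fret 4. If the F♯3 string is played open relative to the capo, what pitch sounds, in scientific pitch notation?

The capo raises the open F♯3 by 4 semitones to A♯3; fretting 0 more gives F♯3 + 4 + 0 = F♯3 + 4 semitones = A♯3.

A♯3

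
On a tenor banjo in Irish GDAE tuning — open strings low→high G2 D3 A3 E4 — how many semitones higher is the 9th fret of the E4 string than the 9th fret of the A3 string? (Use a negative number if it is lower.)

7 semitones

E4 at fret 9 → C#5 (MIDI 73); A3 at fret 9 → F#4 (MIDI 66).
73 − 66 = 7, so the two pitches are 7 semitones apart.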